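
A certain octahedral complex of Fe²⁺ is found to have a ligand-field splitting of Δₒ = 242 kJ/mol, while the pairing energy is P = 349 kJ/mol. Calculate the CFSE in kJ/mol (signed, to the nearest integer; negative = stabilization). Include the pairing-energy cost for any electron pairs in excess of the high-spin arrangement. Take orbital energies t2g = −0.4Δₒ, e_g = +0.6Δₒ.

-97

Fe is in group 8, so Fe²⁺ is d⁶ (8 − 2 = 6).
Here Δₒ < P (242 < 349), so the high-spin state is favoured.
That gives t2g^4 e_g^2.
Orbital CFSE = -0.4Δₒ = -0.4 × 242 = -97 kJ/mol.
High-spin has no excess pairs, so no pairing correction applies.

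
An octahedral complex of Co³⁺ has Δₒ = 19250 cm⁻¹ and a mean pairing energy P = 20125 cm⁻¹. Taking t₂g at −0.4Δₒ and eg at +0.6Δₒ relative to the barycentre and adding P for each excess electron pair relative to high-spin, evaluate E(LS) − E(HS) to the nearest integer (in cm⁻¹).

1750

Group 9 minus oxidation state +3 gives a d⁶ configuration for Co³⁺.
High-spin: t₂g⁴ eg², CFSE = -0.4Δₒ = -7700 cm⁻¹.
For low-spin the configuration is t₂g⁶ eg⁰: orbital energy -2.4 × 19250 = -46200 cm⁻¹, and 2 additional pairs relative to high-spin add 40250 cm⁻¹, giving -5950 cm⁻¹.
The difference is -5950 − (-7700) = 1750 cm⁻¹, so high-spin lies lower.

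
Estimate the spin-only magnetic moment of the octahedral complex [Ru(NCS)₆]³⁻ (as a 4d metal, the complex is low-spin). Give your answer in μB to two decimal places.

Each NCS⁻ contributes -1; 6 × (-1) = -6. With overall charge -3, Ru is in the +3 oxidation state.
Ru sits in group 8; removing 3 electrons leaves Ru³⁺ with 8 − 3 = 5 d electrons.
Configuration: t₂g⁵ eg⁰ → 1 unpaired electron.
μ(spin-only) = √[1(1+2)] = √3 ≈ 1.73 μB.

1.73 μB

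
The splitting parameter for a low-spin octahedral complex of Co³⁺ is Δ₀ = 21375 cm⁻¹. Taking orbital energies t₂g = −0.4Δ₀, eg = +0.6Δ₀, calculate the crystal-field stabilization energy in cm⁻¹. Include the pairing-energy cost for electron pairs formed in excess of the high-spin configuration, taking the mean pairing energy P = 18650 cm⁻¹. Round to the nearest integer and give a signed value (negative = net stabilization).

-14000

Co³⁺: group 9, so d-count = 9 − 3 = 6.
The d⁶ electrons fill as t₂g⁶ eg⁰.
CFSE(orbital) = 6×(-0.4Δ₀) + 0×(0.6Δ₀) = -2.4Δ₀; with Δ₀ = 21375 cm⁻¹ that is -51300 cm⁻¹.
Relative to high-spin t₂g⁴ eg² (1 paired), the low-spin configuration has 2 additional pairs, contributing +2 × 18650 = +37300 cm⁻¹.
Net CFSE = -51300 + 37300 = -14000 cm⁻¹.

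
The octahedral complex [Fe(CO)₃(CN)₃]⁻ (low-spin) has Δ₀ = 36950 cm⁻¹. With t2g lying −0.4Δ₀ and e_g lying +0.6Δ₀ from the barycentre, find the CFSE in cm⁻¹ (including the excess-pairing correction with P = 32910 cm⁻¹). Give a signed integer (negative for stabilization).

Ligand charges: 3×(+0) from CO and 3×(-1) from CN⁻ sum to -3; with overall charge -1, Fe is +2.
Fe sits in group 8; removing 2 electrons leaves Fe²⁺ with 8 − 2 = 6 d electrons.
Electron filling gives t2g^6 e_g^0.
Orbital CFSE = 6(-0.4) + 0(0.6) = -2.4Δ₀ = -2.4 × 36950 = -88680 cm⁻¹.
High-spin d⁶ would be t2g^4 e_g^2 with 1 pair; low-spin has 3, so 2 excess pairs cost +2P = +65820 cm⁻¹.
Overall CFSE = -88680 + 65820 = -22860 cm⁻¹.

-22860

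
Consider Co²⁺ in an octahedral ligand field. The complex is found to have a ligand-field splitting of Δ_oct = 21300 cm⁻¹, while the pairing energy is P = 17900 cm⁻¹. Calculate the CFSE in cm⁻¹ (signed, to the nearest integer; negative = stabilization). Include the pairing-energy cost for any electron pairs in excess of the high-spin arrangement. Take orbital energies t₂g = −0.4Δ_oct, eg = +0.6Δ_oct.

Co sits in group 9; removing 2 electrons leaves Co²⁺ with 9 − 2 = 7 d electrons.
Since Δ_oct = 21300 cm⁻¹ > P = 17900 cm⁻¹, the complex adopts the low-spin configuration.
Filling d⁷ accordingly: t₂g⁶ eg¹.
Orbital CFSE = -1.8Δ_oct = -1.8 × 21300 = -38340 cm⁻¹.
Excess pairs vs high-spin: 3 − 2 = 1; pairing cost = +17900 cm⁻¹.
Net CFSE = -38340 + 17900 = -20440 cm⁻¹.

-20440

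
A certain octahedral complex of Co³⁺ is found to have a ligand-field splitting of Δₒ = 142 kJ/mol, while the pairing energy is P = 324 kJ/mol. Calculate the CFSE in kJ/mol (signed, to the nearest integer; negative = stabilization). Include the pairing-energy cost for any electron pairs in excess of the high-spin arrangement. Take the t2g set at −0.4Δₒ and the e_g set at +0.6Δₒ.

-57

Co is in group 9, so Co³⁺ is d⁶ (9 − 3 = 6).
Since Δₒ = 142 kJ/mol < P = 324 kJ/mol, the complex adopts the high-spin configuration.
That gives t2g^4 e_g^2.
Orbital CFSE = -0.4Δₒ = -0.4 × 142 = -57 kJ/mol.
High-spin has no excess pairs, so no pairing correction applies.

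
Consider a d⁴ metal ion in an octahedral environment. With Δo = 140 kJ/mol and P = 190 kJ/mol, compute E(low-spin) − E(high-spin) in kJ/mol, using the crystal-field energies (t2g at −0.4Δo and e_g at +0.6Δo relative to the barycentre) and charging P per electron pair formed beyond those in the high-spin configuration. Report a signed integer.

High-spin d⁴ fills as t2g^3 e_g^1 with CFSE 3(−0.4) + 1(+0.6) = -0.6Δo = -84 kJ/mol.
For low-spin the configuration is t2g^4 e_g^0: orbital energy -1.6 × 140 = -224 kJ/mol, and 1 additional pair relative to high-spin adds 190 kJ/mol, giving -34 kJ/mol.
Thus E(LS) − E(HS) = 50 kJ/mol.

50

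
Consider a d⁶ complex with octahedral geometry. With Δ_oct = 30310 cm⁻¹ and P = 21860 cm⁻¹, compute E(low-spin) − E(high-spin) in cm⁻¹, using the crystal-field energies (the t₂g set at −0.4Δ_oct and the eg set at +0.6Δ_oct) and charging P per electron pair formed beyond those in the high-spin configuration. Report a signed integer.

-16900

High-spin: t₂g⁴ eg², CFSE = -0.4Δ_oct = -12124 cm⁻¹.
Low-spin t₂g⁶ eg⁰ gives -2.4Δ_oct = -72744 cm⁻¹, but forming 2 extra pairs costs 2P = 43720 cm⁻¹, so E(LS) = -72744 + 43720 = -29024 cm⁻¹.
The difference is -29024 − (-12124) = -16900 cm⁻¹, so low-spin lies lower.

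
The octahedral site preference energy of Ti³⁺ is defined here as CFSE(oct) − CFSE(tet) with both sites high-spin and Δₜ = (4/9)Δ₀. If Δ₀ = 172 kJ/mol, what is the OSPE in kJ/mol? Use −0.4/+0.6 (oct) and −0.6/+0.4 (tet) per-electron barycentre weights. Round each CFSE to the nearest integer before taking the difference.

Ti³⁺: group 4, so d-count = 4 − 3 = 1.
Octahedral (high-spin): t₂g¹ eg⁰, CFSE = 1(−0.4) + 0(+0.6) = -0.4Δ₀ = -0.4 × 172 = -69 kJ/mol.
Tetrahedral: e¹ t₂⁰, CFSE = 1(−0.6) + 0(+0.4) = -0.6Δₜ = -0.6 × (4/9) × 172 = -46 kJ/mol.
OSPE = -69 − (-46) = -23 kJ/mol.

-23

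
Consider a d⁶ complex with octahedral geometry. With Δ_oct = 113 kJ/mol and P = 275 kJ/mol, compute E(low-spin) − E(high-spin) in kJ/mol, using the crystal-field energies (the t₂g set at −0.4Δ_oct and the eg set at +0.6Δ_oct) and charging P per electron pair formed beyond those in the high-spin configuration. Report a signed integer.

In the high-spin limit (t₂g⁴ eg²) the orbital term is -0.4Δ_oct = -45 kJ/mol, with no excess pairing.
Low-spin t₂g⁶ eg⁰ gives -2.4Δ_oct = -271 kJ/mol, but forming 2 extra pairs costs 2P = 550 kJ/mol, so E(LS) = -271 + 550 = 279 kJ/mol.
Thus E(LS) − E(HS) = 324 kJ/mol.

324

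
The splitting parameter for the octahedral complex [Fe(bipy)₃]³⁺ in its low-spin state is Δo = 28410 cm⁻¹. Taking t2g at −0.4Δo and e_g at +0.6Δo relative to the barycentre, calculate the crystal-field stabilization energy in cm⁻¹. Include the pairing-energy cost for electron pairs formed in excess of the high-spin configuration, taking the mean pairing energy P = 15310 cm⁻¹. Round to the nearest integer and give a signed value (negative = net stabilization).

-26200

bipy is neutral, so the +3 overall charge sits on Fe: oxidation state +3.
Fe³⁺: group 8, so d-count = 8 − 3 = 5.
Electron filling gives t2g^5 e_g^0.
The orbital stabilization is -2.0Δo = -2.0 × 28410 = -56820 cm⁻¹.
Pairing penalty: 2 pairs vs 0 in the high-spin reference → 2 extra × P = 30620 cm⁻¹.
Net CFSE = -56820 + 30620 = -26200 cm⁻¹.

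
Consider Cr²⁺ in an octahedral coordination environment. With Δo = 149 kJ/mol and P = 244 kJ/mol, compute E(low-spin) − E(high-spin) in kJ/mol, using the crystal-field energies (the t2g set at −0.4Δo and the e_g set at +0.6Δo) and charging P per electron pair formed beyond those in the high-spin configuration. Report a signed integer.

95

Cr is in group 6, so Cr²⁺ is d⁴ (6 − 2 = 4).
In the high-spin limit (t2g^3 e_g^1) the orbital term is -0.6Δo = -89 kJ/mol, with no excess pairing.
Low-spin: t2g^4 e_g^0, orbital CFSE = -1.6Δo = -238 kJ/mol; plus 1 excess pair × P = +244 kJ/mol; total 6 kJ/mol.
The difference is 6 − (-89) = 95 kJ/mol, so high-spin lies lower.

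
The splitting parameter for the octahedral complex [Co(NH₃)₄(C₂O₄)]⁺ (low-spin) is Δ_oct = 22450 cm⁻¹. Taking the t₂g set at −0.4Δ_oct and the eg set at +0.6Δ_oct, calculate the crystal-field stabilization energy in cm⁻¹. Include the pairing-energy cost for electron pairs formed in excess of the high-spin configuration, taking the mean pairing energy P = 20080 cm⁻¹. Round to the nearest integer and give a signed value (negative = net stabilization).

-13720

Ligand charges: 4×(+0) from NH₃ and 1×(-2) from C₂O₄²⁻ sum to -2; with overall charge +1, Co is +3.
Co³⁺: group 9, so d-count = 9 − 3 = 6.
The d⁶ electrons fill as t₂g⁶ eg⁰.
Orbital CFSE = 6(-0.4) + 0(0.6) = -2.4Δ_oct = -2.4 × 22450 = -53880 cm⁻¹.
Relative to high-spin t₂g⁴ eg² (1 paired), the low-spin configuration has 2 additional pairs, contributing +2 × 20080 = +40160 cm⁻¹.
Net CFSE = -53880 + 40160 = -13720 cm⁻¹.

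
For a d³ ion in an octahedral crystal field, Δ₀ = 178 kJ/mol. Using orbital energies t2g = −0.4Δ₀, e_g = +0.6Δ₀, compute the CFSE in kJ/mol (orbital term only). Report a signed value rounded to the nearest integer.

-214

Electron filling gives t2g^3 e_g^0.
Orbital CFSE = 3(-0.4) + 0(0.6) = -1.2Δ₀ = -1.2 × 178 = -214 kJ/mol.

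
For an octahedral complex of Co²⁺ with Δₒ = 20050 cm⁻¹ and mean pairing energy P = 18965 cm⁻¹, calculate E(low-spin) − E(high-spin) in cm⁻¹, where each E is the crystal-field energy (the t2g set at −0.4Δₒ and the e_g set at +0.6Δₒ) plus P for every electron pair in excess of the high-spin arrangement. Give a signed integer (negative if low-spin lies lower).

-1085

Co sits in group 9; removing 2 electrons leaves Co²⁺ with 9 − 2 = 7 d electrons.
High-spin: t2g^5 e_g^2, CFSE = -0.8Δₒ = -16040 cm⁻¹.
Low-spin t2g^6 e_g^1 gives -1.8Δₒ = -36090 cm⁻¹, but forming 1 extra pair costs 1P = 18965 cm⁻¹, so E(LS) = -36090 + 18965 = -17125 cm⁻¹.
E(LS) − E(HS) = -17125 − (-16040) = -1085 cm⁻¹.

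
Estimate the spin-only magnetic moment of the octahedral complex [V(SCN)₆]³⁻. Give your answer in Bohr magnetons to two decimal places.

2.83 Bohr magnetons

Each SCN⁻ contributes -1; 6 × (-1) = -6. With overall charge -3, V is in the +3 oxidation state.
V sits in group 5; removing 3 electrons leaves V³⁺ with 5 − 3 = 2 d electrons.
For octahedral d² the high- and low-spin configurations coincide.
Configuration: t₂g² eg⁰ → 2 unpaired electrons.
μ(spin-only) = √[2(2+2)] = √8 ≈ 2.83 Bohr magnetons.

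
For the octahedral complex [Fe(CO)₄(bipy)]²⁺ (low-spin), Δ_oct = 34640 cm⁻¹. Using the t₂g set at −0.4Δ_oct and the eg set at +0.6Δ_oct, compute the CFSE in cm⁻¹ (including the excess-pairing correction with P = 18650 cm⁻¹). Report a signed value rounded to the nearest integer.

Ligand charges: 4×(+0) from CO and 1×(+0) from bipy sum to +0; with overall charge +2, Fe is +2.
Fe sits in group 8; removing 2 electrons leaves Fe²⁺ with 8 − 2 = 6 d electrons.
Electron filling gives t₂g⁶ eg⁰.
Orbital CFSE = 6(-0.4) + 0(0.6) = -2.4Δ_oct = -2.4 × 34640 = -83136 cm⁻¹.
High-spin d⁶ would be t₂g⁴ eg² with 1 pair; low-spin has 3, so 2 excess pairs cost +2P = +37300 cm⁻¹.
Combining: -83136 + 37300 = -45836 cm⁻¹.

-45836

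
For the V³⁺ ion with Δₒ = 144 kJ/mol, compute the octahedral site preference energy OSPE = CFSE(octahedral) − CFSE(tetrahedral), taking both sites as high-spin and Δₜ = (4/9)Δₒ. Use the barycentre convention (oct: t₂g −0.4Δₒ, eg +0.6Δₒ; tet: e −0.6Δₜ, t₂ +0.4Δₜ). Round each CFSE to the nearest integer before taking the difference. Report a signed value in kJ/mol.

-38

V is in group 5, so V³⁺ is d² (5 − 3 = 2).
Octahedral (high-spin): t2g^2 e_g^0, CFSE = 2(−0.4) + 0(+0.6) = -0.8Δₒ = -0.8 × 144 = -115 kJ/mol.
In a tetrahedral site the filling is e^2 t2^0: CFSE(tet) = -1.2Δₜ = -1.2 × (4/9)(144) = -77 kJ/mol.
Subtracting, OSPE = -115 − (-77) = -38 kJ/mol.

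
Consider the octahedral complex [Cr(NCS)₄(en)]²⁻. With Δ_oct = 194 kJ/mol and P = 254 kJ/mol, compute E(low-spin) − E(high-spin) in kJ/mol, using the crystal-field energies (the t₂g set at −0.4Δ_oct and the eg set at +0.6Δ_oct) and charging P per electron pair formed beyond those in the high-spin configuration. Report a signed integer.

60

Ligand charges: 4×(-1) from NCS⁻ and 1×(+0) from en sum to -4; with overall charge -2, Cr is +2.
Cr is in group 6, so Cr²⁺ is d⁴ (6 − 2 = 4).
In the high-spin limit (t₂g³ eg¹) the orbital term is -0.6Δ_oct = -116 kJ/mol, with no excess pairing.
For low-spin the configuration is t₂g⁴ eg⁰: orbital energy -1.6 × 194 = -310 kJ/mol, and 1 additional pair relative to high-spin adds 254 kJ/mol, giving -56 kJ/mol.
Thus E(LS) − E(HS) = 60 kJ/mol.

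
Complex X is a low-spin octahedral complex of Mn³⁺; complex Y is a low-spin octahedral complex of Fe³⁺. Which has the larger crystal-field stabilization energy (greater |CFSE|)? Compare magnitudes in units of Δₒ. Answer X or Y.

Y

X: Mn sits in group 7; removing 3 electrons leaves Mn³⁺ with 7 − 3 = 4 d electrons; t2g^4 e_g^0, CFSE = -1.6Δₒ.
Y: Fe is in group 8, so Fe³⁺ is d⁵ (8 − 3 = 5); t₂g⁵ eg⁰, CFSE = -2.0Δₒ.
So Y has the larger |CFSE|.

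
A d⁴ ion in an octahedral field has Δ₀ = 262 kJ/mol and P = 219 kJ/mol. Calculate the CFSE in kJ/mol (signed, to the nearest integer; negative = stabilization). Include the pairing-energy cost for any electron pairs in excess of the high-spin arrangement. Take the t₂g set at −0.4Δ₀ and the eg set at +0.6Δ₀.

Here Δ₀ > P (262 > 219), so the low-spin state is favoured.
Filling d⁴ accordingly: t₂g⁴ eg⁰.
Orbital CFSE = -1.6Δ₀ = -1.6 × 262 = -419 kJ/mol.
Excess pairs vs high-spin: 1 − 0 = 1; pairing cost = +219 kJ/mol.
Net CFSE = -419 + 219 = -200 kJ/mol.

-200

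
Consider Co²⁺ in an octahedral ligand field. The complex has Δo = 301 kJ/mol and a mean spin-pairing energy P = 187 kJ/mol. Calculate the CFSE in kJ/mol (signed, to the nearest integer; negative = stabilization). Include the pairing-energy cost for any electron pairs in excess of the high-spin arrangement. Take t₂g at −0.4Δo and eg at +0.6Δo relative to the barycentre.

Co is in group 9, so Co²⁺ is d⁷ (9 − 2 = 7).
Here Δo > P (301 > 187), so the low-spin state is favoured.
Configuration: t₂g⁶ eg¹.
Orbital CFSE = -1.8Δo = -1.8 × 301 = -542 kJ/mol.
Excess pairs vs high-spin: 3 − 2 = 1; pairing cost = +187 kJ/mol.
Net CFSE = -542 + 187 = -355 kJ/mol.

-355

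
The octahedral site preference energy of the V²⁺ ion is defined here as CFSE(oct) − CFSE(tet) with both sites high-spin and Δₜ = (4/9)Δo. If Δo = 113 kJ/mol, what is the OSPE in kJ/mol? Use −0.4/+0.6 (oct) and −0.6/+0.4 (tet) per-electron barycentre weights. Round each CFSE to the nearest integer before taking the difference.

-96

V sits in group 5; removing 2 electrons leaves V²⁺ with 5 − 2 = 3 d electrons.
Octahedral (high-spin): t₂g³ eg⁰, CFSE = 3(−0.4) + 0(+0.6) = -1.2Δo = -1.2 × 113 = -136 kJ/mol.
Tetrahedral: e² t₂¹, CFSE = 2(−0.6) + 1(+0.4) = -0.8Δₜ = -0.8 × (4/9) × 113 = -40 kJ/mol.
OSPE = -136 − (-40) = -96 kJ/mol.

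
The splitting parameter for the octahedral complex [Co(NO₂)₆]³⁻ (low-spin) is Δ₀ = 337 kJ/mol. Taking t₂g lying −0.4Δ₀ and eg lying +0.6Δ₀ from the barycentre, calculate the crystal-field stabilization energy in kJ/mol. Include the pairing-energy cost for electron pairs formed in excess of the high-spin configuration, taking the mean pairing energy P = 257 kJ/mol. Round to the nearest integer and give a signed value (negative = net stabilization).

Each NO₂⁻ contributes -1; 6 × (-1) = -6. With overall charge -3, Co is in the +3 oxidation state.
Co³⁺: group 9, so d-count = 9 − 3 = 6.
The d⁶ electrons fill as t₂g⁶ eg⁰.
The orbital stabilization is -2.4Δ₀ = -2.4 × 337 = -809 kJ/mol.
Pairing penalty: 3 pairs vs 1 in the high-spin reference → 2 extra × P = 514 kJ/mol.
Net CFSE = -809 + 514 = -295 kJ/mol.

-295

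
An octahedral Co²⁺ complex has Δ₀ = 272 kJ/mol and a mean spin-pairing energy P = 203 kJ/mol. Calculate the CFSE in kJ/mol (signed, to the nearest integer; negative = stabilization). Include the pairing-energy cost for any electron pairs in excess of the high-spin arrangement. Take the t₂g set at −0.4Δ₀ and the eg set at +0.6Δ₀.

-287

Co²⁺: group 9, so d-count = 9 − 2 = 7.
Δ₀ > P, so pairing is preferred: the ground state is low-spin.
That gives t₂g⁶ eg¹.
Orbital CFSE = -1.8Δ₀ = -1.8 × 272 = -490 kJ/mol.
Excess pairs vs high-spin: 3 − 2 = 1; pairing cost = +203 kJ/mol.
Net CFSE = -490 + 203 = -287 kJ/mol.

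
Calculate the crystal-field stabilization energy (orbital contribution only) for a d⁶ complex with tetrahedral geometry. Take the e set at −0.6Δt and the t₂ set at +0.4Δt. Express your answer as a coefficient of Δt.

With tetrahedral geometry the complex is necessarily high-spin.
Configuration: e³ t₂³.
CFSE = 3(-0.6Δt) + 3(0.4Δt) = -1.8Δt + 1.2Δt = -0.6Δt.

-0.6 Δt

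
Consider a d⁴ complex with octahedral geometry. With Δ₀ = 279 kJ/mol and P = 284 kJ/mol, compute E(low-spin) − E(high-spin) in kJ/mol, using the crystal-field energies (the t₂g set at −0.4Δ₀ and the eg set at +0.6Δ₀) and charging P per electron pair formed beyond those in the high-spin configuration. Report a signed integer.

In the high-spin limit (t₂g³ eg¹) the orbital term is -0.6Δ₀ = -167 kJ/mol, with no excess pairing.
Low-spin t₂g⁴ eg⁰ gives -1.6Δ₀ = -446 kJ/mol, but forming 1 extra pair costs 1P = 284 kJ/mol, so E(LS) = -446 + 284 = -162 kJ/mol.
E(LS) − E(HS) = -162 − (-167) = 5 kJ/mol.

5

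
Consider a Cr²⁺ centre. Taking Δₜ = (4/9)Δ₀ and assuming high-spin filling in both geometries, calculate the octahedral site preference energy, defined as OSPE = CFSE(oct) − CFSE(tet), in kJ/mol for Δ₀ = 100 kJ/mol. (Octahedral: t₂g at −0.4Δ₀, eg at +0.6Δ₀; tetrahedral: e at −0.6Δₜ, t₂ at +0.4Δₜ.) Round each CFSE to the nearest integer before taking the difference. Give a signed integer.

-42

Cr²⁺: group 6, so d-count = 6 − 2 = 4.
Octahedral high-spin t₂g³ eg¹: CFSE = -0.6 × 100 = -60 kJ/mol.
In a tetrahedral site the filling is e² t₂²: CFSE(tet) = -0.4Δₜ = -0.4 × (4/9)(100) = -18 kJ/mol.
OSPE = CFSE(oct) − CFSE(tet) = -60 − (-18) = -42 kJ/mol.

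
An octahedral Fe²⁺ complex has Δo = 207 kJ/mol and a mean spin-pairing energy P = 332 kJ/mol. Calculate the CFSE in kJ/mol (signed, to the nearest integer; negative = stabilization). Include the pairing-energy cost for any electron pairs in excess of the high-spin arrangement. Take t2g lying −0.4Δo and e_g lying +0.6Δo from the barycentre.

Fe is in group 8, so Fe²⁺ is d⁶ (8 − 2 = 6).
Since Δo = 207 kJ/mol < P = 332 kJ/mol, the complex adopts the high-spin configuration.
Filling d⁶ accordingly: t2g^4 e_g^2.
Orbital CFSE = -0.4Δo = -0.4 × 207 = -83 kJ/mol.
High-spin has no excess pairs, so no pairing correction applies.

-83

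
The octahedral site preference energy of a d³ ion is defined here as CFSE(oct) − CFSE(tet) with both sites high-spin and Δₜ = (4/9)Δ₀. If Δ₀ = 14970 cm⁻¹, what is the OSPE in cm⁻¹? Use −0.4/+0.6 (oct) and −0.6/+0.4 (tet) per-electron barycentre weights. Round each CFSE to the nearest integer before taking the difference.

Octahedral high-spin t₂g³ eg⁰: CFSE = -1.2 × 14970 = -17964 cm⁻¹.
Tetrahedral: e² t₂¹, CFSE = 2(−0.6) + 1(+0.4) = -0.8Δₜ = -0.8 × (4/9) × 14970 = -5323 cm⁻¹.
OSPE = CFSE(oct) − CFSE(tet) = -17964 − (-5323) = -12641 cm⁻¹.

-12641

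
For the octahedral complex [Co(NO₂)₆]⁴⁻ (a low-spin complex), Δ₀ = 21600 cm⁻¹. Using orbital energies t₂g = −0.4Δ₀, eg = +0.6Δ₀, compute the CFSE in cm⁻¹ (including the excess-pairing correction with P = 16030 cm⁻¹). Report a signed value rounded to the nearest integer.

Each NO₂⁻ contributes -1; 6 × (-1) = -6. With overall charge -4, Co is in the +2 oxidation state.
Co is in group 9, so Co²⁺ is d⁷ (9 − 2 = 7).
The d⁷ electrons fill as t₂g⁶ eg¹.
The orbital stabilization is -1.8Δ₀ = -1.8 × 21600 = -38880 cm⁻¹.
Pairing penalty: 3 pairs vs 2 in the high-spin reference → 1 extra × P = 16030 cm⁻¹.
Net CFSE = -38880 + 16030 = -22850 cm⁻¹.

-22850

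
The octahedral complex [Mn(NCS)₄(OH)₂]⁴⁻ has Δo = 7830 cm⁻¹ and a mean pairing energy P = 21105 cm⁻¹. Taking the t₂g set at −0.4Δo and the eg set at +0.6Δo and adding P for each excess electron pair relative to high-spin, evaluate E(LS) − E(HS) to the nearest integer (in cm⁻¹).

Ligand charges: 4×(-1) from NCS⁻ and 2×(-1) from OH⁻ sum to -6; with overall charge -4, Mn is +2.
Mn is in group 7, so Mn²⁺ is d⁵ (7 − 2 = 5).
High-spin d⁵ fills as t₂g³ eg² with CFSE 3(−0.4) + 2(+0.6) = 0.0Δo = 0 cm⁻¹.
Low-spin t₂g⁵ eg⁰ gives -2.0Δo = -15660 cm⁻¹, but forming 2 extra pairs costs 2P = 42210 cm⁻¹, so E(LS) = -15660 + 42210 = 26550 cm⁻¹.
Thus E(LS) − E(HS) = 26550 cm⁻¹.

26550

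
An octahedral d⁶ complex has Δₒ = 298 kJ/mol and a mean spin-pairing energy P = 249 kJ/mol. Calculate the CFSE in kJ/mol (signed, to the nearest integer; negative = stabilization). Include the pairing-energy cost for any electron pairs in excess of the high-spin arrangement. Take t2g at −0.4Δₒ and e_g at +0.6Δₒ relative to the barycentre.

Since Δₒ = 298 kJ/mol > P = 249 kJ/mol, the complex adopts the low-spin configuration.
Configuration: t2g^6 e_g^0.
Orbital CFSE = -2.4Δₒ = -2.4 × 298 = -715 kJ/mol.
Excess pairs vs high-spin: 3 − 1 = 2; pairing cost = +498 kJ/mol.
Net CFSE = -715 + 498 = -217 kJ/mol.

-217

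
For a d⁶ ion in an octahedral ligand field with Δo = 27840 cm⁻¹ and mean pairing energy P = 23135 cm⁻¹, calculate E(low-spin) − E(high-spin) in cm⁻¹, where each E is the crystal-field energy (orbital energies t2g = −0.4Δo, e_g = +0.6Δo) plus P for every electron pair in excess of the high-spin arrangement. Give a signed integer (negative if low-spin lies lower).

In the high-spin limit (t2g^4 e_g^2) the orbital term is -0.4Δo = -11136 cm⁻¹, with no excess pairing.
Low-spin: t2g^6 e_g^0, orbital CFSE = -2.4Δo = -66816 cm⁻¹; plus 2 excess pairs × P = +46270 cm⁻¹; total -20546 cm⁻¹.
E(LS) − E(HS) = -20546 − (-11136) = -9410 cm⁻¹.

-9410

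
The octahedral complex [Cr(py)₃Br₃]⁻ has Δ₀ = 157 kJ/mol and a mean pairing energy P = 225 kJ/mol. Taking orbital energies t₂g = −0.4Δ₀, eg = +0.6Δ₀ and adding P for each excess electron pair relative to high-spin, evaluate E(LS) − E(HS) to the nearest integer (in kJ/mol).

Ligand charges: 3×(+0) from py and 3×(-1) from Br⁻ sum to -3; with overall charge -1, Cr is +2.
Cr²⁺: group 6, so d-count = 6 − 2 = 4.
In the high-spin limit (t₂g³ eg¹) the orbital term is -0.6Δ₀ = -94 kJ/mol, with no excess pairing.
Low-spin t₂g⁴ eg⁰ gives -1.6Δ₀ = -251 kJ/mol, but forming 1 extra pair costs 1P = 225 kJ/mol, so E(LS) = -251 + 225 = -26 kJ/mol.
The difference is -26 − (-94) = 68 kJ/mol, so high-spin lies lower.

68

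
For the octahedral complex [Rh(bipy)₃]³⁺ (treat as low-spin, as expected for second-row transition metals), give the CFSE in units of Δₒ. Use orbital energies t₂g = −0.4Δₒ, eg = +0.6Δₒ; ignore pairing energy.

bipy is neutral, so the +3 overall charge sits on Rh: oxidation state +3.
Rh sits in group 9; removing 3 electrons leaves Rh³⁺ with 9 − 3 = 6 d electrons.
Configuration: t₂g⁶ eg⁰.
CFSE = 6(-0.4Δₒ) + 0(0.6Δₒ) = -2.4Δₒ + 0.0Δₒ = -2.4Δₒ.

-2.4 Δₒ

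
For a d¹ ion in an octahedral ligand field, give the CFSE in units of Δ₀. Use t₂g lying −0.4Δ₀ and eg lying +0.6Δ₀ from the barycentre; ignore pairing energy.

-0.4 Δ₀

Configuration: t₂g¹ eg⁰.
CFSE = 1(-0.4Δ₀) + 0(0.6Δ₀) = -0.4Δ₀ + 0.0Δ₀ = -0.4Δ₀.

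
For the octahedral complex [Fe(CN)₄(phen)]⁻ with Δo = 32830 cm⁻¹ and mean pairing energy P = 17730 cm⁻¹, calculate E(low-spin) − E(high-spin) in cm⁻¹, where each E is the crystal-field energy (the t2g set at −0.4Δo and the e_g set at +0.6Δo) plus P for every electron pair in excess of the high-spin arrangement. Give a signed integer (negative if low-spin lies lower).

Ligand charges: 4×(-1) from CN⁻ and 1×(+0) from phen sum to -4; with overall charge -1, Fe is +3.
Fe³⁺: group 8, so d-count = 8 − 3 = 5.
In the high-spin limit (t2g^3 e_g^2) the orbital term is 0.0Δo = 0 cm⁻¹, with no excess pairing.
Low-spin: t2g^5 e_g^0, orbital CFSE = -2.0Δo = -65660 cm⁻¹; plus 2 excess pairs × P = +35460 cm⁻¹; total -30200 cm⁻¹.
Thus E(LS) − E(HS) = -30200 cm⁻¹.

-30200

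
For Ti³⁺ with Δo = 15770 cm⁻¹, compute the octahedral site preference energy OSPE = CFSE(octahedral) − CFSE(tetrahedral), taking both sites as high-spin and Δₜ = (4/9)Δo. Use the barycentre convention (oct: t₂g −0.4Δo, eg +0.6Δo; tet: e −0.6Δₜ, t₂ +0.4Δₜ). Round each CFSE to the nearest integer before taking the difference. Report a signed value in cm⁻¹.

Ti³⁺: group 4, so d-count = 4 − 3 = 1.
Octahedral high-spin t2g^1 e_g^0: CFSE = -0.4 × 15770 = -6308 cm⁻¹.
Tetrahedral e^1 t2^0 gives -0.6Δₜ = -0.6 × (4/9) × 15770 = -4205 cm⁻¹.
OSPE = -6308 − (-4205) = -2103 cm⁻¹.

-2103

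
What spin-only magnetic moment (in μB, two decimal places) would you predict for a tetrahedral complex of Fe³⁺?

Group 8 minus oxidation state +3 gives a d⁵ configuration for Fe³⁺.
Tetrahedral splitting is small, so the complex is high-spin.
Configuration: e² t₂³ → 5 unpaired electrons.
μ(spin-only) = √[5(5+2)] = √35 ≈ 5.92 μB.

5.92 μB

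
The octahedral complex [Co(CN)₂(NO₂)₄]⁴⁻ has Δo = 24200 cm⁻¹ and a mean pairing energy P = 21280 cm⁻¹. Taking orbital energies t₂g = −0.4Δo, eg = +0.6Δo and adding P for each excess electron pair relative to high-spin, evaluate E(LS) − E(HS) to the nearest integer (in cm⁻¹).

Ligand charges: 2×(-1) from CN⁻ and 4×(-1) from NO₂⁻ sum to -6; with overall charge -4, Co is +2.
Group 9 minus oxidation state +2 gives a d⁷ configuration for Co²⁺.
In the high-spin limit (t₂g⁵ eg²) the orbital term is -0.8Δo = -19360 cm⁻¹, with no excess pairing.
Low-spin: t₂g⁶ eg¹, orbital CFSE = -1.8Δo = -43560 cm⁻¹; plus 1 excess pair × P = +21280 cm⁻¹; total -22280 cm⁻¹.
Thus E(LS) − E(HS) = -2920 cm⁻¹.

-2920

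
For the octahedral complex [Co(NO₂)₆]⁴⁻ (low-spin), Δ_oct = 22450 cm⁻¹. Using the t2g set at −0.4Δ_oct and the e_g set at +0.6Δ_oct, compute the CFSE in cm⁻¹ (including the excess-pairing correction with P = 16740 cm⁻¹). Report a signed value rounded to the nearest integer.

Each NO₂⁻ contributes -1; 6 × (-1) = -6. With overall charge -4, Co is in the +2 oxidation state.
Co²⁺: group 9, so d-count = 9 − 2 = 7.
Configuration: t2g^6 e_g^1.
Orbital CFSE = 6(-0.4) + 1(0.6) = -1.8Δ_oct = -1.8 × 22450 = -40410 cm⁻¹.
High-spin d⁷ would be t2g^5 e_g^2 with 2 pairs; low-spin has 3, so 1 excess pair costs +1P = +16740 cm⁻¹.
Combining: -40410 + 16740 = -23670 cm⁻¹.

-23670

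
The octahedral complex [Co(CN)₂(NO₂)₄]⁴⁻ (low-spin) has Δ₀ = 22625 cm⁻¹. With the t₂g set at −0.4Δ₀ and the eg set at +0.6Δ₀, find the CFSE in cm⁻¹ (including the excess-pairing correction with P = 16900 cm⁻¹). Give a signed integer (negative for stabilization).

-23825

Ligand charges: 2×(-1) from CN⁻ and 4×(-1) from NO₂⁻ sum to -6; with overall charge -4, Co is +2.
Co²⁺: group 9, so d-count = 9 − 2 = 7.
Configuration: t₂g⁶ eg¹.
Orbital CFSE = 6(-0.4) + 1(0.6) = -1.8Δ₀ = -1.8 × 22625 = -40725 cm⁻¹.
High-spin d⁷ would be t₂g⁵ eg² with 2 pairs; low-spin has 3, so 1 excess pair costs +1P = +16900 cm⁻¹.
Combining: -40725 + 16900 = -23825 cm⁻¹.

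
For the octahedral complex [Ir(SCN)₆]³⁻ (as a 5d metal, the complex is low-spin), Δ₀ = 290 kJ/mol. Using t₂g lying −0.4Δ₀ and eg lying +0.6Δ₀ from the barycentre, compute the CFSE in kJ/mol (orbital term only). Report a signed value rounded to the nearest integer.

Each SCN⁻ contributes -1; 6 × (-1) = -6. With overall charge -3, Ir is in the +3 oxidation state.
Ir sits in group 9; removing 3 electrons leaves Ir³⁺ with 9 − 3 = 6 d electrons.
Electron filling gives t₂g⁶ eg⁰.
CFSE(orbital) = 6×(-0.4Δ₀) + 0×(0.6Δ₀) = -2.4Δ₀; with Δ₀ = 290 kJ/mol that is -696 kJ/mol.

-696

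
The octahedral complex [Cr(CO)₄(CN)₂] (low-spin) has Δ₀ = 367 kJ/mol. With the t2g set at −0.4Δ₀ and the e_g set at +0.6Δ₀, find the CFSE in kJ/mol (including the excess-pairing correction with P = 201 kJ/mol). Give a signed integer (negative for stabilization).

Ligand charges: 4×(+0) from CO and 2×(-1) from CN⁻ sum to -2; with overall charge +0, Cr is +2.
Group 6 minus oxidation state +2 gives a d⁴ configuration for Cr²⁺.
Electron filling gives t2g^4 e_g^0.
The orbital stabilization is -1.6Δ₀ = -1.6 × 367 = -587 kJ/mol.
Relative to high-spin t2g^3 e_g^1 (0 paired), the low-spin configuration has 1 additional pair, contributing +1 × 201 = +201 kJ/mol.
Net CFSE = -587 + 201 = -386 kJ/mol.

-386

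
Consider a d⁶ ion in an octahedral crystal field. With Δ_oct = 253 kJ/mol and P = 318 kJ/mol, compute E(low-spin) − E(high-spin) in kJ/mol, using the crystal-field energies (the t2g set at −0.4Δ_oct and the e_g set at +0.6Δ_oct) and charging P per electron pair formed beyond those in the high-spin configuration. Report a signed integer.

High-spin d⁶ fills as t2g^4 e_g^2 with CFSE 4(−0.4) + 2(+0.6) = -0.4Δ_oct = -101 kJ/mol.
Low-spin: t2g^6 e_g^0, orbital CFSE = -2.4Δ_oct = -607 kJ/mol; plus 2 excess pairs × P = +636 kJ/mol; total 29 kJ/mol.
Thus E(LS) − E(HS) = 130 kJ/mol.

130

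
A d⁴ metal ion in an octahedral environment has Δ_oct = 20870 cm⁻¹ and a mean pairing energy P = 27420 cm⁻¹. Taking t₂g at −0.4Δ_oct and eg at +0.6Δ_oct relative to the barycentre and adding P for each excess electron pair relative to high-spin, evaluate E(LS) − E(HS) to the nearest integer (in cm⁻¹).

In the high-spin limit (t₂g³ eg¹) the orbital term is -0.6Δ_oct = -12522 cm⁻¹, with no excess pairing.
Low-spin t₂g⁴ eg⁰ gives -1.6Δ_oct = -33392 cm⁻¹, but forming 1 extra pair costs 1P = 27420 cm⁻¹, so E(LS) = -33392 + 27420 = -5972 cm⁻¹.
Thus E(LS) − E(HS) = 6550 cm⁻¹.

6550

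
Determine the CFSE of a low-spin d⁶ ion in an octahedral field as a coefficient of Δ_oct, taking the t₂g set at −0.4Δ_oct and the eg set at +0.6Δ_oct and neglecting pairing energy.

Configuration: t₂g⁶ eg⁰.
CFSE = 6(-0.4Δ_oct) + 0(0.6Δ_oct) = -2.4Δ_oct + 0.0Δ_oct = -2.4Δ_oct.

-2.4 Δ_oct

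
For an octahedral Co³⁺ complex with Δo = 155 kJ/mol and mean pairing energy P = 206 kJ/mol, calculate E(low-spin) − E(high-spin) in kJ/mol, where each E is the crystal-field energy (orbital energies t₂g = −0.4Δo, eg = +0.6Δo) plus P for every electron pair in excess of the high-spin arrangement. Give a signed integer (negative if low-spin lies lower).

102

Co is in group 9, so Co³⁺ is d⁶ (9 − 3 = 6).
High-spin d⁶ fills as t₂g⁴ eg² with CFSE 4(−0.4) + 2(+0.6) = -0.4Δo = -62 kJ/mol.
For low-spin the configuration is t₂g⁶ eg⁰: orbital energy -2.4 × 155 = -372 kJ/mol, and 2 additional pairs relative to high-spin add 412 kJ/mol, giving 40 kJ/mol.
The difference is 40 − (-62) = 102 kJ/mol, so high-spin lies lower.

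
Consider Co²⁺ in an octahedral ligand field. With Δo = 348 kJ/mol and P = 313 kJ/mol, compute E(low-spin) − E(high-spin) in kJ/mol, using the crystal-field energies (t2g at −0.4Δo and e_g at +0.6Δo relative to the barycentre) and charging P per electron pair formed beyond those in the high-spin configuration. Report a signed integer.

-35

Group 9 minus oxidation state +2 gives a d⁷ configuration for Co²⁺.
In the high-spin limit (t2g^5 e_g^2) the orbital term is -0.8Δo = -278 kJ/mol, with no excess pairing.
Low-spin: t2g^6 e_g^1, orbital CFSE = -1.8Δo = -626 kJ/mol; plus 1 excess pair × P = +313 kJ/mol; total -313 kJ/mol.
E(LS) − E(HS) = -313 − (-278) = -35 kJ/mol.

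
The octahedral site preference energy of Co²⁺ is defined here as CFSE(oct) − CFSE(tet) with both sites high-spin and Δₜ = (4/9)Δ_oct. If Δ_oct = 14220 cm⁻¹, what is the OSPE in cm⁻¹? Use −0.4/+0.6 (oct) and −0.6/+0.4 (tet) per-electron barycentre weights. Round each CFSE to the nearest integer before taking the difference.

-3792

Co sits in group 9; removing 2 electrons leaves Co²⁺ with 9 − 2 = 7 d electrons.
Octahedral high-spin t2g^5 e_g^2: CFSE = -0.8 × 14220 = -11376 cm⁻¹.
Tetrahedral: e^4 t2^3, CFSE = 4(−0.6) + 3(+0.4) = -1.2Δₜ = -1.2 × (4/9) × 14220 = -7584 cm⁻¹.
Subtracting, OSPE = -11376 − (-7584) = -3792 cm⁻¹.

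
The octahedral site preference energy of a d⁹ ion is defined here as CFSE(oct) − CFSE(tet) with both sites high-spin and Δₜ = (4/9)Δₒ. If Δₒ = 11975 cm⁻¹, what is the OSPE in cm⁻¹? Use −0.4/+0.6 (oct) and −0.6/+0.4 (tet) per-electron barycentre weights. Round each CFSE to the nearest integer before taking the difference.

-5056

Octahedral high-spin t₂g⁶ eg³: CFSE = -0.6 × 11975 = -7185 cm⁻¹.
Tetrahedral: e⁴ t₂⁵, CFSE = 4(−0.6) + 5(+0.4) = -0.4Δₜ = -0.4 × (4/9) × 11975 = -2129 cm⁻¹.
OSPE = CFSE(oct) − CFSE(tet) = -7185 − (-2129) = -5056 cm⁻¹.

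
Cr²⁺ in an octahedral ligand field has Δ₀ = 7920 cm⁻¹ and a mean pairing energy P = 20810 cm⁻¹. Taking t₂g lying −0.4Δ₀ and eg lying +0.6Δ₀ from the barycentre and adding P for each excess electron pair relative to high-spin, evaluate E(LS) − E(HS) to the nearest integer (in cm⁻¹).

12890

Cr²⁺: group 6, so d-count = 6 − 2 = 4.
In the high-spin limit (t₂g³ eg¹) the orbital term is -0.6Δ₀ = -4752 cm⁻¹, with no excess pairing.
For low-spin the configuration is t₂g⁴ eg⁰: orbital energy -1.6 × 7920 = -12672 cm⁻¹, and 1 additional pair relative to high-spin adds 20810 cm⁻¹, giving 8138 cm⁻¹.
Thus E(LS) − E(HS) = 12890 cm⁻¹.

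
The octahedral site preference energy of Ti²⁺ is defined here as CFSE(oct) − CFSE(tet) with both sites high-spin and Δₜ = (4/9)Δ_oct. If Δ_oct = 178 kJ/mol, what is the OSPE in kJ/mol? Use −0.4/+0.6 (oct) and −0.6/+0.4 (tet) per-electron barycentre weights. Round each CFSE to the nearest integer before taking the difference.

Group 4 minus oxidation state +2 gives a d² configuration for Ti²⁺.
In an octahedral site d² (HS) is t₂g² eg⁰, giving CFSE(oct) = -0.8Δ_oct = -142 kJ/mol.
Tetrahedral e² t₂⁰ gives -1.2Δₜ = -1.2 × (4/9) × 178 = -95 kJ/mol.
OSPE = CFSE(oct) − CFSE(tet) = -142 − (-95) = -47 kJ/mol.

-47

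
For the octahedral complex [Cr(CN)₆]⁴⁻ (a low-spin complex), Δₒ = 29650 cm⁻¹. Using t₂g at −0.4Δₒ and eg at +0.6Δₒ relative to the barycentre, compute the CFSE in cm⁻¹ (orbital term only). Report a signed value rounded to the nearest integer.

-47440

Each CN⁻ contributes -1; 6 × (-1) = -6. With overall charge -4, Cr is in the +2 oxidation state.
Group 6 minus oxidation state +2 gives a d⁴ configuration for Cr²⁺.
Configuration: t₂g⁴ eg⁰.
CFSE(orbital) = 4×(-0.4Δₒ) + 0×(0.6Δₒ) = -1.6Δₒ; with Δₒ = 29650 cm⁻¹ that is -47440 cm⁻¹.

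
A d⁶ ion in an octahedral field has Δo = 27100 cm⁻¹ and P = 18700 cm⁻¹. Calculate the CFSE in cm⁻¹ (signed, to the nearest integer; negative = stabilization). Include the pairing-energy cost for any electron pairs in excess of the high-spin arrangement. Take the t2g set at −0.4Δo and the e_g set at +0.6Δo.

-27640

Here Δo > P (27100 > 18700), so the low-spin state is favoured.
That gives t2g^6 e_g^0.
Orbital CFSE = -2.4Δo = -2.4 × 27100 = -65040 cm⁻¹.
Excess pairs vs high-spin: 3 − 1 = 2; pairing cost = +37400 cm⁻¹.
Net CFSE = -65040 + 37400 = -27640 cm⁻¹.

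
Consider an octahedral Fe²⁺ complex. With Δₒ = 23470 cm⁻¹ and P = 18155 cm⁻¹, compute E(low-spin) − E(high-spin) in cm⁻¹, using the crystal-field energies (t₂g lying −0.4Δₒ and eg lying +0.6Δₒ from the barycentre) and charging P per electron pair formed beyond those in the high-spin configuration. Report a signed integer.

Fe sits in group 8; removing 2 electrons leaves Fe²⁺ with 8 − 2 = 6 d electrons.
High-spin d⁶ fills as t₂g⁴ eg² with CFSE 4(−0.4) + 2(+0.6) = -0.4Δₒ = -9388 cm⁻¹.
Low-spin: t₂g⁶ eg⁰, orbital CFSE = -2.4Δₒ = -56328 cm⁻¹; plus 2 excess pairs × P = +36310 cm⁻¹; total -20018 cm⁻¹.
E(LS) − E(HS) = -20018 − (-9388) = -10630 cm⁻¹.

-10630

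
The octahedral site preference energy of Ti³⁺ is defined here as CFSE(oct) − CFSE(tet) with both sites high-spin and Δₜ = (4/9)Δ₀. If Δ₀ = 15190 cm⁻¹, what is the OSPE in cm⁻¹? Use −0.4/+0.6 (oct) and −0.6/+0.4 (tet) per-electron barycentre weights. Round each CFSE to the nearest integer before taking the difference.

-2025

Group 4 minus oxidation state +3 gives a d¹ configuration for Ti³⁺.
Octahedral (high-spin): t2g^1 e_g^0, CFSE = 1(−0.4) + 0(+0.6) = -0.4Δ₀ = -0.4 × 15190 = -6076 cm⁻¹.
Tetrahedral e^1 t2^0 gives -0.6Δₜ = -0.6 × (4/9) × 15190 = -4051 cm⁻¹.
OSPE = CFSE(oct) − CFSE(tet) = -6076 − (-4051) = -2025 cm⁻¹.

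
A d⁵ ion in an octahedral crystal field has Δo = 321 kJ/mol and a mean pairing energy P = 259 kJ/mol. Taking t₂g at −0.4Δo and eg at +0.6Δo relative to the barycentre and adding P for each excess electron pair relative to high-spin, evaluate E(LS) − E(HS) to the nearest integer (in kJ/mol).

-124

High-spin d⁵ fills as t₂g³ eg² with CFSE 3(−0.4) + 2(+0.6) = 0.0Δo = 0 kJ/mol.
Low-spin t₂g⁵ eg⁰ gives -2.0Δo = -642 kJ/mol, but forming 2 extra pairs costs 2P = 518 kJ/mol, so E(LS) = -642 + 518 = -124 kJ/mol.
Thus E(LS) − E(HS) = -124 kJ/mol.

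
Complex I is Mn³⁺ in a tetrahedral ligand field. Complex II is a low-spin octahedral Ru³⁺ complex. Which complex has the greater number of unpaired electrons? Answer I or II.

I

I: Group 7 minus oxidation state +3 gives a d⁴ configuration for Mn³⁺; Tetrahedral fields are weak (Δₜ ≈ 4/9 Δₒ), so electrons fill high-spin; e² t₂² → 4 unpaired.
II: Ru sits in group 8; removing 3 electrons leaves Ru³⁺ with 8 − 3 = 5 d electrons; t₂g⁵ eg⁰ → 1 unpaired.
So I has more unpaired electrons.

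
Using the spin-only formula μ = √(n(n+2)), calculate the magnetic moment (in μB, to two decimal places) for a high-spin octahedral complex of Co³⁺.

4.90 μB

Co³⁺: group 9, so d-count = 9 − 3 = 6.
Configuration: t₂g⁴ eg² → 4 unpaired electrons.
μ(spin-only) = √[4(4+2)] = √24 ≈ 4.90 μB.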